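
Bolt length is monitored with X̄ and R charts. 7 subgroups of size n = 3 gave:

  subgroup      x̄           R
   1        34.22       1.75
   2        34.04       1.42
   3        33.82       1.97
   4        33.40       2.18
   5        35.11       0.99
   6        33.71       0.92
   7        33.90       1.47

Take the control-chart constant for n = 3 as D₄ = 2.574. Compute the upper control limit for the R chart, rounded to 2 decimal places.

3.93

R̄ = (1.75 + 1.42 + 1.97 + 2.18 + 0.99 + 0.92 + 1.47) / 7 = 10.7000 / 7 = 1.5286
UCL_R = D₄·R̄ = 2.574 × 1.5286 = 3.9345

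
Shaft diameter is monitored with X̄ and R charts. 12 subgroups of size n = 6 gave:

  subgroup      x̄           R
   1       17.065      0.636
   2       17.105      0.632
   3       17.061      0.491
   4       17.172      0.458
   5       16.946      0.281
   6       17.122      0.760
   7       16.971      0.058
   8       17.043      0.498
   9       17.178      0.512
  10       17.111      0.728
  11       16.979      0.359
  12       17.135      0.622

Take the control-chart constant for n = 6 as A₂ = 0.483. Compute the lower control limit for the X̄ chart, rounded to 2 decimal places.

X̄̄ = (17.065 + 17.105 + 17.061 + 17.172 + 16.946 + 17.122 + 16.971 + 17.043 + 17.178 + 17.111 + 16.979 + 17.135) / 12 = 204.8880 / 12 = 17.0740
R̄ = (0.636 + 0.632 + 0.491 + 0.458 + 0.281 + 0.760 + 0.058 + 0.498 + 0.512 + 0.728 + 0.359 + 0.622) / 12 = 6.0350 / 12 = 0.5029
LCL = X̄̄ − A₂·R̄ = 17.0740 − 0.483 × 0.5029 = 16.8311

16.83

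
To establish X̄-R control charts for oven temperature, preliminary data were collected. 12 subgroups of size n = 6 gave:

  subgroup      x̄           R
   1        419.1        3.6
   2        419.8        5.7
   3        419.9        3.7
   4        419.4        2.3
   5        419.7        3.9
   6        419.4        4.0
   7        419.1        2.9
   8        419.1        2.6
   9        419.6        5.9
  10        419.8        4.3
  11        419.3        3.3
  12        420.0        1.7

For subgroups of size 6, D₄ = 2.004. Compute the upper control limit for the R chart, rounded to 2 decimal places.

R̄ = (3.6 + 5.7 + 3.7 + 2.3 + 3.9 + 4.0 + 2.9 + 2.6 + 5.9 + 4.3 + 3.3 + 1.7) / 12 = 43.9000 / 12 = 3.6583
UCL_R = D₄·R̄ = 2.004 × 3.6583 = 7.3313

7.33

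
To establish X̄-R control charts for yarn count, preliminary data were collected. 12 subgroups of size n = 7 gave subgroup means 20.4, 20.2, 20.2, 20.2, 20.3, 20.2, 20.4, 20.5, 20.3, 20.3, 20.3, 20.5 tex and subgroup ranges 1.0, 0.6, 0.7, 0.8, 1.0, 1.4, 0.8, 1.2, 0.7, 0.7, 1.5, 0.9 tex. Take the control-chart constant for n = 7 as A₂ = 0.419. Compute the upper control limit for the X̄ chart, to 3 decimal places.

20.711

X̄̄ = (20.4 + 20.2 + 20.2 + 20.2 + 20.3 + 20.2 + 20.4 + 20.5 + 20.3 + 20.3 + 20.3 + 20.5) / 12 = 243.8000 / 12 = 20.3167
R̄ = (1.0 + 0.6 + 0.7 + 0.8 + 1.0 + 1.4 + 0.8 + 1.2 + 0.7 + 0.7 + 1.5 + 0.9) / 12 = 11.3000 / 12 = 0.9417
UCL = X̄̄ + A₂·R̄ = 20.3167 + 0.419 × 0.9417 = 20.7112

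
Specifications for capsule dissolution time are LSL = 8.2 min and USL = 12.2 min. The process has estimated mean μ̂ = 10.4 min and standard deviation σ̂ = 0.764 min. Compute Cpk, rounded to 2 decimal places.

0.79

Cpu = (USL − μ̂) / (3σ̂) = (12.2 − 10.4) / (3 × 0.764) = 0.7853; Cpl = (μ̂ − LSL) / (3σ̂) = (10.4 − 8.2) / (3 × 0.764) = 0.9599; Cpk = min(Cpu, Cpl) = 0.7853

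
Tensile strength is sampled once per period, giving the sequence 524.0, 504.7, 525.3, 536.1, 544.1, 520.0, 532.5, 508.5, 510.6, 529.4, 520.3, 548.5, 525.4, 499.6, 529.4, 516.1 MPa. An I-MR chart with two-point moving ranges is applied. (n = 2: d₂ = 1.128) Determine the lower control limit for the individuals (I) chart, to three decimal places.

X̄ = (524.0 + 504.7 + 525.3 + 536.1 + 544.1 + 520.0 + 532.5 + 508.5 + 510.6 + 529.4 + 520.3 + 548.5 + 525.4 + 499.6 + 529.4 + 516.1) / 16 = 523.4062
Moving ranges: 19.3, 20.6, 10.8, 8.0, 24.1, 12.5, 24.0, 2.1, 18.8, 9.1, 28.2, 23.1, 25.8, 29.8, 13.3; M̄R̄ = 269.5000 / 15 = 17.9667
LCL = X̄ − 3·M̄R̄/d₂ = 523.4062 − 3 × 17.9667 / 1.128 = 475.6226

475.623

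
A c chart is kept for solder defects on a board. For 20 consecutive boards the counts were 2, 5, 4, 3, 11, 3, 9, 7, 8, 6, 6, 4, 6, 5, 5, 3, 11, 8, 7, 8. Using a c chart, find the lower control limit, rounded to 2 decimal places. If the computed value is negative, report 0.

0.00

c̄ = (2 + 5 + 4 + 3 + 11 + 3 + 9 + 7 + 8 + 6 + 6 + 4 + 6 + 5 + 5 + 3 + 11 + 8 + 7 + 8) / 20 = 121 / 20 = 6.0500
LCL = c̄ − 3√c̄ = 6.0500 − 3 × 2.4597 = -1.3290 → 0 (cannot be negative)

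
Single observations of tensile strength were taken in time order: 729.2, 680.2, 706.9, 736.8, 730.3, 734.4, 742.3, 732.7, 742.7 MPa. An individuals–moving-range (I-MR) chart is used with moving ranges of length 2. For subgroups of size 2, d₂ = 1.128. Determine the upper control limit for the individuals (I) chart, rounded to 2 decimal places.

X̄ = (729.2 + 680.2 + 706.9 + 736.8 + 730.3 + 734.4 + 742.3 + 732.7 + 742.7) / 9 = 726.1667
Moving ranges: 49.0, 26.7, 29.9, 6.5, 4.1, 7.9, 9.6, 10.0; M̄R̄ = 143.7000 / 8 = 17.9625
UCL = X̄ + 3·M̄R̄/d₂ = 726.1667 + 3 × 17.9625 / 1.128 = 773.9393

773.94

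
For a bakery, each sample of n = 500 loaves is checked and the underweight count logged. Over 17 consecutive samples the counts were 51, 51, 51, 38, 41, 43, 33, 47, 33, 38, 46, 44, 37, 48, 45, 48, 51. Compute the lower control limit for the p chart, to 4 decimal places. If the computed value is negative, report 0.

0.0497

p̄ = Σdᵢ / (k·n) = 745 / (17 × 500) = 0.08765
LCL = p̄ − 3·√(p̄(1−p̄)/n) = 0.08765 − 3 × 0.01265 = 0.04971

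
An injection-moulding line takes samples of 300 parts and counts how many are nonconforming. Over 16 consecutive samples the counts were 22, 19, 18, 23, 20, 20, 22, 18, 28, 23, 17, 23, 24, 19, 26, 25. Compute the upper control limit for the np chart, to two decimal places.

35.14

p̄ = Σdᵢ / (k·n) = 347 / (16 × 300) = 0.07229
UCL = np̄ + 3·√(np̄(1−p̄)) = 21.6875 + 3 × √(21.6875×0.92771) = 21.6875 + 3 × 4.4855 = 35.1440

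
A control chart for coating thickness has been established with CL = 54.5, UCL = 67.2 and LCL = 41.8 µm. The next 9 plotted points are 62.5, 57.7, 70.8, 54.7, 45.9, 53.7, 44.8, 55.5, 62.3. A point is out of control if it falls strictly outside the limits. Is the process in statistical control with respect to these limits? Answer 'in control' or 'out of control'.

out of control

Compare each point to [41.8, 67.2]: sample 3 = 70.8 > UCL.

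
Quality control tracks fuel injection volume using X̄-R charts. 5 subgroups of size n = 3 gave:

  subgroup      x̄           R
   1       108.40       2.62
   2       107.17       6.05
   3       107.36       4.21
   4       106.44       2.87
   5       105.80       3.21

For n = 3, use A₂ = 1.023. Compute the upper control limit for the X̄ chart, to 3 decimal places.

X̄̄ = (108.40 + 107.17 + 107.36 + 106.44 + 105.80) / 5 = 535.1700 / 5 = 107.0340
R̄ = (2.62 + 6.05 + 4.21 + 2.87 + 3.21) / 5 = 18.9600 / 5 = 3.7920
UCL = X̄̄ + A₂·R̄ = 107.0340 + 1.023 × 3.7920 = 110.9132

110.913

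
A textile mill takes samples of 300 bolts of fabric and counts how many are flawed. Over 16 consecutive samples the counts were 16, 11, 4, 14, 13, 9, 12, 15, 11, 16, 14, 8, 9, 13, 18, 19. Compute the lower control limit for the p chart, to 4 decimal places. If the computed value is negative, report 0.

0.0073

p̄ = Σdᵢ / (k·n) = 202 / (16 × 300) = 0.04208
LCL = p̄ − 3·√(p̄(1−p̄)/n) = 0.04208 − 3 × 0.01159 = 0.00731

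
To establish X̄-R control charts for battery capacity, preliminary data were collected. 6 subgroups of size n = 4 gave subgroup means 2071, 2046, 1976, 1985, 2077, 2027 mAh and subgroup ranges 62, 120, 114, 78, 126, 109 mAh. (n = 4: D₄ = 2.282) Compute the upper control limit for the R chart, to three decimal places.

R̄ = (62 + 120 + 114 + 78 + 126 + 109) / 6 = 609.0000 / 6 = 101.5000
UCL_R = D₄·R̄ = 2.282 × 101.5000 = 231.6230

231.623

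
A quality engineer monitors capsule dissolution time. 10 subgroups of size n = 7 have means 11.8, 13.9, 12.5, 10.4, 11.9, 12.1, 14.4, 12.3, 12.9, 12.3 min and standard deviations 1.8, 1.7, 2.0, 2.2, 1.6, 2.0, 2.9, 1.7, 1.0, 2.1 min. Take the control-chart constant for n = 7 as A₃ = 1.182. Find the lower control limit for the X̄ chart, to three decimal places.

10.204

X̄̄ = (11.8 + 13.9 + 12.5 + 10.4 + 11.9 + 12.1 + 14.4 + 12.3 + 12.9 + 12.3) / 10 = 12.4500
s̄ = (1.8 + 1.7 + 2.0 + 2.2 + 1.6 + 2.0 + 2.9 + 1.7 + 1.0 + 2.1) / 10 = 1.9000
LCL = X̄̄ − A₃·s̄ = 12.4500 − 1.182 × 1.9000 = 10.2042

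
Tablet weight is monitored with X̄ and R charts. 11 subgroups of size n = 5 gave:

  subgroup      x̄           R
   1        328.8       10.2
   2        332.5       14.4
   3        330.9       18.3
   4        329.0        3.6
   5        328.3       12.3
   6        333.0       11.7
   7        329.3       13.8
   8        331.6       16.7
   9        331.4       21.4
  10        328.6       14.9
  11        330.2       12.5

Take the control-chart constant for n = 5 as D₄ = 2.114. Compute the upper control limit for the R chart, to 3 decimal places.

R̄ = (10.2 + 14.4 + 18.3 + 3.6 + 12.3 + 11.7 + 13.8 + 16.7 + 21.4 + 14.9 + 12.5) / 11 = 149.8000 / 11 = 13.6182
UCL_R = D₄·R̄ = 2.114 × 13.6182 = 28.7888

28.789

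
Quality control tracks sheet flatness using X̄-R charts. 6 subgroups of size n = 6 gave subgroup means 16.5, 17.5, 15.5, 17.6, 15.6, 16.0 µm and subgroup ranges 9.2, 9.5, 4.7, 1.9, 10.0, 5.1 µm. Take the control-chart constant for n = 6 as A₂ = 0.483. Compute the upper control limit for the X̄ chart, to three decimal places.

19.702

X̄̄ = (16.5 + 17.5 + 15.5 + 17.6 + 15.6 + 16.0) / 6 = 98.7000 / 6 = 16.4500
R̄ = (9.2 + 9.5 + 4.7 + 1.9 + 10.0 + 5.1) / 6 = 40.4000 / 6 = 6.7333
UCL = X̄̄ + A₂·R̄ = 16.4500 + 0.483 × 6.7333 = 19.7022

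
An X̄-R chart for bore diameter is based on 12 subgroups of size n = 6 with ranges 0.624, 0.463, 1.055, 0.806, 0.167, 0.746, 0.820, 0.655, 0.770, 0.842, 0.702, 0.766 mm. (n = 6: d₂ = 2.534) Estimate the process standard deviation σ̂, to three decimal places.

0.277

R̄ = (0.624 + 0.463 + 1.055 + 0.806 + 0.167 + 0.746 + 0.820 + 0.655 + 0.770 + 0.842 + 0.702 + 0.766) / 12 = 0.7013
σ̂ = R̄ / d₂ = 0.7013 / 2.534 = 0.2768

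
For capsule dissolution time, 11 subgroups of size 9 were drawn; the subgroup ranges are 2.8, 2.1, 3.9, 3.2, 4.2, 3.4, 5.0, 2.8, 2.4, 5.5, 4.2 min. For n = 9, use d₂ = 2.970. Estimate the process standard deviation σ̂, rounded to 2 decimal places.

R̄ = (2.8 + 2.1 + 3.9 + 3.2 + 4.2 + 3.4 + 5.0 + 2.8 + 2.4 + 5.5 + 4.2) / 11 = 3.5909
σ̂ = R̄ / d₂ = 3.5909 / 2.970 = 1.2091

1.21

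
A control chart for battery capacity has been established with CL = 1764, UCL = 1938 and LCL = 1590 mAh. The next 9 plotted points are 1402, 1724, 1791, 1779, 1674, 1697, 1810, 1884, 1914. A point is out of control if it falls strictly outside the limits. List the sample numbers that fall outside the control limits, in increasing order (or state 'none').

1

Compare each point to [1590, 1938]: sample 1 = 1402 < LCL.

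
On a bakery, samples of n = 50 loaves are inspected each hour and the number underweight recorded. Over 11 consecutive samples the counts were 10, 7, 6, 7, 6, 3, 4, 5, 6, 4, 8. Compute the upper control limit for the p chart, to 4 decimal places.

p̄ = Σdᵢ / (k·n) = 66 / (11 × 50) = 0.12000
UCL = p̄ + 3·√(p̄(1−p̄)/n) = 0.12000 + 3 × √(0.12000×0.88000/50) = 0.12000 + 3 × 0.04596 = 0.25787

0.2579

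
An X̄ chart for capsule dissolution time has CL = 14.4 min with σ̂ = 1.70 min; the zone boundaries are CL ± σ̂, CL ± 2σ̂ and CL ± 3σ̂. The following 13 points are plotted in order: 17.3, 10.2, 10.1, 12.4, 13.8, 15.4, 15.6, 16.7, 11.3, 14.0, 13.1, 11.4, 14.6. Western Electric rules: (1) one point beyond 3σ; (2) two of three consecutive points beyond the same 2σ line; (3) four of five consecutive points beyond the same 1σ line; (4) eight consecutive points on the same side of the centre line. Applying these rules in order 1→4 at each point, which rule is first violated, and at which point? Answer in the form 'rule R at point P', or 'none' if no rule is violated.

rule 2 at point 3

Zone of each point (C = within 1σ̂, B = 1σ̂–2σ̂, A = 2σ̂–3σ̂, * = beyond 3σ̂; sign = side of CL): 1:+B, 2:-A, 3:-A, 4:-B, 5:-C, 6:+C, 7:+C, 8:+B, 9:-B, 10:-C, 11:-C, 12:-B, 13:+C
Rule 2 (two of three consecutive points beyond the same 2σ limit) is satisfied at point 3.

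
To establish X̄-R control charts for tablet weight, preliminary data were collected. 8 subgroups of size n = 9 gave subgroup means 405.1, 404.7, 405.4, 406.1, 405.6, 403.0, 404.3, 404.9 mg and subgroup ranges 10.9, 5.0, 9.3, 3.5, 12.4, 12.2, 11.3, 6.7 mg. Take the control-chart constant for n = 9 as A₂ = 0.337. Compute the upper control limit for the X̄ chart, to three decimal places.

X̄̄ = (405.1 + 404.7 + 405.4 + 406.1 + 405.6 + 403.0 + 404.3 + 404.9) / 8 = 3239.1000 / 8 = 404.8875
R̄ = (10.9 + 5.0 + 9.3 + 3.5 + 12.4 + 12.2 + 11.3 + 6.7) / 8 = 71.3000 / 8 = 8.9125
UCL = X̄̄ + A₂·R̄ = 404.8875 + 0.337 × 8.9125 = 407.8910

407.891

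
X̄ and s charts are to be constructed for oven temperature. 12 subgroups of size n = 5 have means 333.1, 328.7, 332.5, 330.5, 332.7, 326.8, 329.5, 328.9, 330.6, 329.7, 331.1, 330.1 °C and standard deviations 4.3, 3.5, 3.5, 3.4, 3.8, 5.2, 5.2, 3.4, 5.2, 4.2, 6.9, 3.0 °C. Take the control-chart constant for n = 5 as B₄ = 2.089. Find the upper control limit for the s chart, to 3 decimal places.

8.983

s̄ = (4.3 + 3.5 + 3.5 + 3.4 + 3.8 + 5.2 + 5.2 + 3.4 + 5.2 + 4.2 + 6.9 + 3.0) / 12 = 4.3000
UCL_s = B₄·s̄ = 2.089 × 4.3000 = 8.9827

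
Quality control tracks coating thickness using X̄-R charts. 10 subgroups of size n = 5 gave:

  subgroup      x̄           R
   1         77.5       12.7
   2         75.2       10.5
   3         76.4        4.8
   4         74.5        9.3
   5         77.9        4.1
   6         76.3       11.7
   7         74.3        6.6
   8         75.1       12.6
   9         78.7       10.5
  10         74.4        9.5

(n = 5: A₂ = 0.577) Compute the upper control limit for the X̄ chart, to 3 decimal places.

X̄̄ = (77.5 + 75.2 + 76.4 + 74.5 + 77.9 + 76.3 + 74.3 + 75.1 + 78.7 + 74.4) / 10 = 760.3000 / 10 = 76.0300
R̄ = (12.7 + 10.5 + 4.8 + 9.3 + 4.1 + 11.7 + 6.6 + 12.6 + 10.5 + 9.5) / 10 = 92.3000 / 10 = 9.2300
UCL = X̄̄ + A₂·R̄ = 76.0300 + 0.577 × 9.2300 = 81.3557

81.356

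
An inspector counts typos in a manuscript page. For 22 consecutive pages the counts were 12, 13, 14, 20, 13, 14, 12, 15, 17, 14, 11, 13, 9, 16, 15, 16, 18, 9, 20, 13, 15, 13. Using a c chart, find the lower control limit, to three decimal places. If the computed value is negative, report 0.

2.884

c̄ = (12 + 13 + 14 + 20 + 13 + 14 + 12 + 15 + 17 + 14 + 11 + 13 + 9 + 16 + 15 + 16 + 18 + 9 + 20 + 13 + 15 + 13) / 22 = 312 / 22 = 14.1818
LCL = c̄ − 3√c̄ = 14.1818 − 3 × 3.7659 = 2.8842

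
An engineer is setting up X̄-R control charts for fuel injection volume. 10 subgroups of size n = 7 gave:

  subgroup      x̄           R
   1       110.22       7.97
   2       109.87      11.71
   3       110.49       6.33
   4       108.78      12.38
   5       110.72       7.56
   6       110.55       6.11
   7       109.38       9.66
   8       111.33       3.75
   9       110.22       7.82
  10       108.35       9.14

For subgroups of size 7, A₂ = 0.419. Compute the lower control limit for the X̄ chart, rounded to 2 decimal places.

X̄̄ = (110.22 + 109.87 + 110.49 + 108.78 + 110.72 + 110.55 + 109.38 + 111.33 + 110.22 + 108.35) / 10 = 1099.9100 / 10 = 109.9910
R̄ = (7.97 + 11.71 + 6.33 + 12.38 + 7.56 + 6.11 + 9.66 + 3.75 + 7.82 + 9.14) / 10 = 82.4300 / 10 = 8.2430
LCL = X̄̄ − A₂·R̄ = 109.9910 − 0.419 × 8.2430 = 106.5372

106.54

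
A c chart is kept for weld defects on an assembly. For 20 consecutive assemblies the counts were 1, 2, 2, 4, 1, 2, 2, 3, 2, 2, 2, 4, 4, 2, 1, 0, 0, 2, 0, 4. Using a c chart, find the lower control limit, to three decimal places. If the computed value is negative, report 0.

0.000

c̄ = (1 + 2 + 2 + 4 + 1 + 2 + 2 + 3 + 2 + 2 + 2 + 4 + 4 + 2 + 1 + 0 + 0 + 2 + 0 + 4) / 20 = 40 / 20 = 2.0000
LCL = c̄ − 3√c̄ = 2.0000 − 3 × 1.4142 = -2.2426 → 0 (cannot be negative)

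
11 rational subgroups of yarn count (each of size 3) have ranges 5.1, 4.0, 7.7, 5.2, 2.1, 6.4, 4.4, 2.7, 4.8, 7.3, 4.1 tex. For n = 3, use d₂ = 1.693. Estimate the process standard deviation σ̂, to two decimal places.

2.89

R̄ = (5.1 + 4.0 + 7.7 + 5.2 + 2.1 + 6.4 + 4.4 + 2.7 + 4.8 + 7.3 + 4.1) / 11 = 4.8909
σ̂ = R̄ / d₂ = 4.8909 / 1.693 = 2.8889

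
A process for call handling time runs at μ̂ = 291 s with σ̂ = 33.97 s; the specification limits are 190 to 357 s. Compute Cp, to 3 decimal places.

0.819

Cp = (USL − LSL) / (6σ̂) = (357 − 190) / (6 × 33.97) = 167.0000 / 203.8200 = 0.8194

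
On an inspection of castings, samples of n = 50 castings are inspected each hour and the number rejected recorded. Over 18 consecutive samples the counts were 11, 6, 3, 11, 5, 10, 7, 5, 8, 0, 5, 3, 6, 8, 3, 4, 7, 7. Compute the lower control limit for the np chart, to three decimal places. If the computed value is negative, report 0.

p̄ = Σdᵢ / (k·n) = 109 / (18 × 50) = 0.12111
LCL = np̄ − 3·√(np̄(1−p̄)) = 6.0556 − 3 × 2.3070 = -0.8654 → 0 (negative, so LCL = 0)

0.000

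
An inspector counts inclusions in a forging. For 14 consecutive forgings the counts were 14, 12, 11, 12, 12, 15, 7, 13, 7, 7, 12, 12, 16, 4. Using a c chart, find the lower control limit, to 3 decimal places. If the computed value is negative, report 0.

c̄ = (14 + 12 + 11 + 12 + 12 + 15 + 7 + 13 + 7 + 7 + 12 + 12 + 16 + 4) / 14 = 154 / 14 = 11.0000
LCL = c̄ − 3√c̄ = 11.0000 − 3 × 3.3166 = 1.0501

1.050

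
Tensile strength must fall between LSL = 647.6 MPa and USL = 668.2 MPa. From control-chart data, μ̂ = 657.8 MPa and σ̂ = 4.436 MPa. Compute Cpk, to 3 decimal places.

Cpu = (USL − μ̂) / (3σ̂) = (668.2 − 657.8) / (3 × 4.436) = 0.7815; Cpl = (μ̂ − LSL) / (3σ̂) = (657.8 − 647.6) / (3 × 4.436) = 0.7665; Cpk = min(Cpu, Cpl) = 0.7665

0.766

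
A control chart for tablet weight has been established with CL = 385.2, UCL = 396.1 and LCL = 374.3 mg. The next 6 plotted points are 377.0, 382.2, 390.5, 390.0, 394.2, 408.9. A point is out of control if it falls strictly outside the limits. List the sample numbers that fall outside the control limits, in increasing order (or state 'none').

Compare each point to [374.3, 396.1]: sample 6 = 408.9 > UCL.

6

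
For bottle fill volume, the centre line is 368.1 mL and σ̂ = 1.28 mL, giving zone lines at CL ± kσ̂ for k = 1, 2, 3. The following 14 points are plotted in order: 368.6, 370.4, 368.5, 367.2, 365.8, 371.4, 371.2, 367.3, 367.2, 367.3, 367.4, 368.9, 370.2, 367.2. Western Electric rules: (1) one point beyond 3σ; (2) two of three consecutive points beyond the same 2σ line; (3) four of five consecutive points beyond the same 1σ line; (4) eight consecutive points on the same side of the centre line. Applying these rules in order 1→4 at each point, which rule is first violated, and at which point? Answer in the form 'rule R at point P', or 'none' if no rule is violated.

rule 2 at point 7

Zone of each point (C = within 1σ̂, B = 1σ̂–2σ̂, A = 2σ̂–3σ̂, * = beyond 3σ̂; sign = side of CL): 1:+C, 2:+B, 3:+C, 4:-C, 5:-B, 6:+A, 7:+A, 8:-C, 9:-C, 10:-C, 11:-C, 12:+C, 13:+B, 14:-C
Rule 2 (two of three consecutive points beyond the same 2σ limit) is satisfied at point 7.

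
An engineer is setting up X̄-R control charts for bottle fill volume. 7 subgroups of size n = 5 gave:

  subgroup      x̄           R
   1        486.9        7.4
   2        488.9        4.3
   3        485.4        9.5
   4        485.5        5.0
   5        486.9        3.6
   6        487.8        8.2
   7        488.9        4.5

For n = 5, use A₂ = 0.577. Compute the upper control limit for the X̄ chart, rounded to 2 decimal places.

490.69

X̄̄ = (486.9 + 488.9 + 485.4 + 485.5 + 486.9 + 487.8 + 488.9) / 7 = 3410.3000 / 7 = 487.1857
R̄ = (7.4 + 4.3 + 9.5 + 5.0 + 3.6 + 8.2 + 4.5) / 7 = 42.5000 / 7 = 6.0714
UCL = X̄̄ + A₂·R̄ = 487.1857 + 0.577 × 6.0714 = 490.6889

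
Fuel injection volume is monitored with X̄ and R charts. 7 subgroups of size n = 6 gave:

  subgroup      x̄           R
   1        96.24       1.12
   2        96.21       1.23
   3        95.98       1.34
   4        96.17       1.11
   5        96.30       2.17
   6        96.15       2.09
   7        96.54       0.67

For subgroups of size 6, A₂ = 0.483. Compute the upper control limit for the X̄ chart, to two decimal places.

X̄̄ = (96.24 + 96.21 + 95.98 + 96.17 + 96.30 + 96.15 + 96.54) / 7 = 673.5900 / 7 = 96.2271
R̄ = (1.12 + 1.23 + 1.34 + 1.11 + 2.17 + 2.09 + 0.67) / 7 = 9.7300 / 7 = 1.3900
UCL = X̄̄ + A₂·R̄ = 96.2271 + 0.483 × 1.3900 = 96.8985

96.90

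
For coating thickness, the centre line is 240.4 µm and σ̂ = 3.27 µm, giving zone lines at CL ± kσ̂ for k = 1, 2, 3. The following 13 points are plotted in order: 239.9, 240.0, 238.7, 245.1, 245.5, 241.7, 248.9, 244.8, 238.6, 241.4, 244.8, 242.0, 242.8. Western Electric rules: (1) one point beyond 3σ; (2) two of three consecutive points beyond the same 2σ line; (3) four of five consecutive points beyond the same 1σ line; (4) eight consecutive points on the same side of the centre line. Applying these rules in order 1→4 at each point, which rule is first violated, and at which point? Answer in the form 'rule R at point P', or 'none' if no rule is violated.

Zone of each point (C = within 1σ̂, B = 1σ̂–2σ̂, A = 2σ̂–3σ̂, * = beyond 3σ̂; sign = side of CL): 1:-C, 2:-C, 3:-C, 4:+B, 5:+B, 6:+C, 7:+A, 8:+B, 9:-C, 10:+C, 11:+B, 12:+C, 13:+C
Rule 3 (four of five consecutive points beyond the same 1σ limit) is satisfied at point 8.

rule 3 at point 8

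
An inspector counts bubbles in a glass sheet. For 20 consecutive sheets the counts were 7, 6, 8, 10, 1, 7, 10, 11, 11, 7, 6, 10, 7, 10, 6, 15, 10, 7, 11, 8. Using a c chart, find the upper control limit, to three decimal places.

17.095

c̄ = (7 + 6 + 8 + 10 + 1 + 7 + 10 + 11 + 11 + 7 + 6 + 10 + 7 + 10 + 6 + 15 + 10 + 7 + 11 + 8) / 20 = 168 / 20 = 8.4000
UCL = c̄ + 3√c̄ = 8.4000 + 3 × √8.4000 = 8.4000 + 3 × 2.8983 = 17.0948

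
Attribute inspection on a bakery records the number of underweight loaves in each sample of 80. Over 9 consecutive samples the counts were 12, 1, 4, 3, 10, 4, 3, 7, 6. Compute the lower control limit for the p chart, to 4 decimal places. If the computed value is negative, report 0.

0.0000

p̄ = Σdᵢ / (k·n) = 50 / (9 × 80) = 0.06944
LCL = p̄ − 3·√(p̄(1−p̄)/n) = 0.06944 − 3 × 0.02842 = -0.01582 → 0 (negative, so LCL = 0)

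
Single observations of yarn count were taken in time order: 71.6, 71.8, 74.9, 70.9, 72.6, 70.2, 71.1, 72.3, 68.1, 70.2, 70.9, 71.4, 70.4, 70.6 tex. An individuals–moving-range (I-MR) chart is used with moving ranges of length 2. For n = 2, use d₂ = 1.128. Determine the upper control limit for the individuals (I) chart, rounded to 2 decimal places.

X̄ = (71.6 + 71.8 + 74.9 + 70.9 + 72.6 + 70.2 + 71.1 + 72.3 + 68.1 + 70.2 + 70.9 + 71.4 + 70.4 + 70.6) / 14 = 71.2143
Moving ranges: 0.2, 3.1, 4.0, 1.7, 2.4, 0.9, 1.2, 4.2, 2.1, 0.7, 0.5, 1.0, 0.2; M̄R̄ = 22.2000 / 13 = 1.7077
UCL = X̄ + 3·M̄R̄/d₂ = 71.2143 + 3 × 1.7077 / 1.128 = 75.7560

75.76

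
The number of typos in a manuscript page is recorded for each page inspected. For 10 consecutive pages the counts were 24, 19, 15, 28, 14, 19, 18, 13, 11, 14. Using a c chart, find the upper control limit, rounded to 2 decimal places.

c̄ = (24 + 19 + 15 + 28 + 14 + 19 + 18 + 13 + 11 + 14) / 10 = 175 / 10 = 17.5000
UCL = c̄ + 3√c̄ = 17.5000 + 3 × √17.5000 = 17.5000 + 3 × 4.1833 = 30.0499

30.05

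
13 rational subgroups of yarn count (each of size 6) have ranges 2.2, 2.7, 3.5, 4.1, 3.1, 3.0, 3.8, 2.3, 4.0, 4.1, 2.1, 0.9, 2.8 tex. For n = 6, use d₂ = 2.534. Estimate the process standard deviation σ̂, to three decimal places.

1.172

R̄ = (2.2 + 2.7 + 3.5 + 4.1 + 3.1 + 3.0 + 3.8 + 2.3 + 4.0 + 4.1 + 2.1 + 0.9 + 2.8) / 13 = 2.9692
σ̂ = R̄ / d₂ = 2.9692 / 2.534 = 1.1718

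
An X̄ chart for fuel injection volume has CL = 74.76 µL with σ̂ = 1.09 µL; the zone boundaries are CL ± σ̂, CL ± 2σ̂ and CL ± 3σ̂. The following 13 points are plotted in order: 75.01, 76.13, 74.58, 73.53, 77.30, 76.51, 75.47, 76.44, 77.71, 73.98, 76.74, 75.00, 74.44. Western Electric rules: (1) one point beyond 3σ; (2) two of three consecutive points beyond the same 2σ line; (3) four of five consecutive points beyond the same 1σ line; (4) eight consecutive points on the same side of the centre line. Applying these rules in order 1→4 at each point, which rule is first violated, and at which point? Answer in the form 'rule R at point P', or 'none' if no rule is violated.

Zone of each point (C = within 1σ̂, B = 1σ̂–2σ̂, A = 2σ̂–3σ̂, * = beyond 3σ̂; sign = side of CL): 1:+C, 2:+B, 3:-C, 4:-B, 5:+A, 6:+B, 7:+C, 8:+B, 9:+A, 10:-C, 11:+B, 12:+C, 13:-C
Rule 3 (four of five consecutive points beyond the same 1σ limit) is satisfied at point 9.

rule 3 at point 9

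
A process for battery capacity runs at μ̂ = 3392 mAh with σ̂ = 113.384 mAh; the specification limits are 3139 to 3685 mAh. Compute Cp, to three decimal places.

0.803

Cp = (USL − LSL) / (6σ̂) = (3685 − 3139) / (6 × 113.384) = 546.0000 / 680.3040 = 0.8026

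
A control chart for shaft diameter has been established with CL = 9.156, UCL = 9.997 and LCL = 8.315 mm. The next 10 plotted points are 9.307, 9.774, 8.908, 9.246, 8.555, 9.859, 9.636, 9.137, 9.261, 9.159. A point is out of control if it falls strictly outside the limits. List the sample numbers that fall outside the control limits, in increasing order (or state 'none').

All 10 points lie within [8.315, 9.997].

none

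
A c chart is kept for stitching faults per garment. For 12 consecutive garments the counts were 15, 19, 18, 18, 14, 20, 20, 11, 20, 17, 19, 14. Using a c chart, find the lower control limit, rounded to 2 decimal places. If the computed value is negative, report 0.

4.68

c̄ = (15 + 19 + 18 + 18 + 14 + 20 + 20 + 11 + 20 + 17 + 19 + 14) / 12 = 205 / 12 = 17.0833
LCL = c̄ − 3√c̄ = 17.0833 − 3 × 4.1332 = 4.6837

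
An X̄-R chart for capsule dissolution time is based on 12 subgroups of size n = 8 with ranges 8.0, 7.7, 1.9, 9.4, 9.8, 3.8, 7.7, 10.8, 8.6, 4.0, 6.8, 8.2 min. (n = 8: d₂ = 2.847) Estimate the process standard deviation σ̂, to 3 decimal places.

R̄ = (8.0 + 7.7 + 1.9 + 9.4 + 9.8 + 3.8 + 7.7 + 10.8 + 8.6 + 4.0 + 6.8 + 8.2) / 12 = 7.2250
σ̂ = R̄ / d₂ = 7.2250 / 2.847 = 2.5378

2.538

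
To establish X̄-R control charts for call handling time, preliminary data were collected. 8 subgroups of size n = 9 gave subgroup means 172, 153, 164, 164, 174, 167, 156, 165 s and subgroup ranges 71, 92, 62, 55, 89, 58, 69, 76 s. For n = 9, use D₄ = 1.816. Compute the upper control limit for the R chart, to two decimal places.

129.84

R̄ = (71 + 92 + 62 + 55 + 89 + 58 + 69 + 76) / 8 = 572.0000 / 8 = 71.5000
UCL_R = D₄·R̄ = 1.816 × 71.5000 = 129.8440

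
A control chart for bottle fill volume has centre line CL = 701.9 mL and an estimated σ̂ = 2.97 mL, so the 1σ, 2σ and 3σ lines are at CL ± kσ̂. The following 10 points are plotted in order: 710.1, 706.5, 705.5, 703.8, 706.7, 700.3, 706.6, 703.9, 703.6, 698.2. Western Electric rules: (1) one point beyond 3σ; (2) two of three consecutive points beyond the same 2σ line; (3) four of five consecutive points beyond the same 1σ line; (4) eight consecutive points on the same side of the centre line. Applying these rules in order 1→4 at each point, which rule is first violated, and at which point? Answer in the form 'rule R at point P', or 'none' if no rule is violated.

rule 3 at point 5

Zone of each point (C = within 1σ̂, B = 1σ̂–2σ̂, A = 2σ̂–3σ̂, * = beyond 3σ̂; sign = side of CL): 1:+A, 2:+B, 3:+B, 4:+C, 5:+B, 6:-C, 7:+B, 8:+C, 9:+C, 10:-B
Rule 3 (four of five consecutive points beyond the same 1σ limit) is satisfied at point 5.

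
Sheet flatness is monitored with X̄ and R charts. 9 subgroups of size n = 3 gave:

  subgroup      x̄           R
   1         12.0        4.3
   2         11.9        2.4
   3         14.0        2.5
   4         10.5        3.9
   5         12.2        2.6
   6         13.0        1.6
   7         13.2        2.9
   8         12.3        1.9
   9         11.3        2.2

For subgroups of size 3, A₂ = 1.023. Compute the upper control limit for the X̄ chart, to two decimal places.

X̄̄ = (12.0 + 11.9 + 14.0 + 10.5 + 12.2 + 13.0 + 13.2 + 12.3 + 11.3) / 9 = 110.4000 / 9 = 12.2667
R̄ = (4.3 + 2.4 + 2.5 + 3.9 + 2.6 + 1.6 + 2.9 + 1.9 + 2.2) / 9 = 24.3000 / 9 = 2.7000
UCL = X̄̄ + A₂·R̄ = 12.2667 + 1.023 × 2.7000 = 15.0288

15.03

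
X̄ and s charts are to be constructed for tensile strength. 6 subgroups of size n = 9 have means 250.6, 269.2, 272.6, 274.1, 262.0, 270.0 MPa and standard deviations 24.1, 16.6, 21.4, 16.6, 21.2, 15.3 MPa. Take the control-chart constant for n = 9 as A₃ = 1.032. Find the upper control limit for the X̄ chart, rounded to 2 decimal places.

286.23

X̄̄ = (250.6 + 269.2 + 272.6 + 274.1 + 262.0 + 270.0) / 6 = 266.4167
s̄ = (24.1 + 16.6 + 21.4 + 16.6 + 21.2 + 15.3) / 6 = 19.2000
UCL = X̄̄ + A₃·s̄ = 266.4167 + 1.032 × 19.2000 = 286.2311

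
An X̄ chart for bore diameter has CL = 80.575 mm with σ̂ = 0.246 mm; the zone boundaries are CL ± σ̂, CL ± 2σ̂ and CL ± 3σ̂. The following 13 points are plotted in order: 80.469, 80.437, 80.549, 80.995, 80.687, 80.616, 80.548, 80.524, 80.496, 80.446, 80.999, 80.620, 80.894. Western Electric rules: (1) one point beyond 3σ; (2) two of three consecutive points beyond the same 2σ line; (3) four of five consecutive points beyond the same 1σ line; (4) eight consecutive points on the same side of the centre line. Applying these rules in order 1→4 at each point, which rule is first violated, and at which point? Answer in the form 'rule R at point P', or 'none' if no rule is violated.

none

Zone of each point (C = within 1σ̂, B = 1σ̂–2σ̂, A = 2σ̂–3σ̂, * = beyond 3σ̂; sign = side of CL): 1:-C, 2:-C, 3:-C, 4:+B, 5:+C, 6:+C, 7:-C, 8:-C, 9:-C, 10:-C, 11:+B, 12:+C, 13:+B
No rule fires across all 13 points.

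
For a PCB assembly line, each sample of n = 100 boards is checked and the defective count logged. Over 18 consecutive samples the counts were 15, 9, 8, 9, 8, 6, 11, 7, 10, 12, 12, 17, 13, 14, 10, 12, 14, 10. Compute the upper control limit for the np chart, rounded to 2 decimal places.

20.31

p̄ = Σdᵢ / (k·n) = 197 / (18 × 100) = 0.10944
UCL = np̄ + 3·√(np̄(1−p̄)) = 10.9444 + 3 × √(10.9444×0.89056) = 10.9444 + 3 × 3.1220 = 20.3103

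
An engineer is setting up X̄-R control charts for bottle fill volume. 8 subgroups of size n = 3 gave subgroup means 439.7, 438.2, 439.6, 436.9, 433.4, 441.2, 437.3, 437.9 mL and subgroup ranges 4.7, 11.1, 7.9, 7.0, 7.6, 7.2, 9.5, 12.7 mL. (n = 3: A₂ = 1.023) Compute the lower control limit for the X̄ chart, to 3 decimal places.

429.368

X̄̄ = (439.7 + 438.2 + 439.6 + 436.9 + 433.4 + 441.2 + 437.3 + 437.9) / 8 = 3504.2000 / 8 = 438.0250
R̄ = (4.7 + 11.1 + 7.9 + 7.0 + 7.6 + 7.2 + 9.5 + 12.7) / 8 = 67.7000 / 8 = 8.4625
LCL = X̄̄ − A₂·R̄ = 438.0250 − 1.023 × 8.4625 = 429.3679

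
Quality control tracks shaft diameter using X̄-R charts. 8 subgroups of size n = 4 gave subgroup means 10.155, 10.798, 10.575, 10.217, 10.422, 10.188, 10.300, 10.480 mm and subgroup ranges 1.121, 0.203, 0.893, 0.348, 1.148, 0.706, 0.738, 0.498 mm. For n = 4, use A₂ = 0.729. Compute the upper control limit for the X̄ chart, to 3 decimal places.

10.907

X̄̄ = (10.155 + 10.798 + 10.575 + 10.217 + 10.422 + 10.188 + 10.300 + 10.480) / 8 = 83.1350 / 8 = 10.3919
R̄ = (1.121 + 0.203 + 0.893 + 0.348 + 1.148 + 0.706 + 0.738 + 0.498) / 8 = 5.6550 / 8 = 0.7069
UCL = X̄̄ + A₂·R̄ = 10.3919 + 0.729 × 0.7069 = 10.9072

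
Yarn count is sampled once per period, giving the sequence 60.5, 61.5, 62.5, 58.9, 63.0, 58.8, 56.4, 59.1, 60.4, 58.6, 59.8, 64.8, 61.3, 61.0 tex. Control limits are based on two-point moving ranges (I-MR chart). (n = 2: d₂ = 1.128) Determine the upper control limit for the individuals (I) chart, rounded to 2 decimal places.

X̄ = (60.5 + 61.5 + 62.5 + 58.9 + 63.0 + 58.8 + 56.4 + 59.1 + 60.4 + 58.6 + 59.8 + 64.8 + 61.3 + 61.0) / 14 = 60.4714
Moving ranges: 1.0, 1.0, 3.6, 4.1, 4.2, 2.4, 2.7, 1.3, 1.8, 1.2, 5.0, 3.5, 0.3; M̄R̄ = 32.1000 / 13 = 2.4692
UCL = X̄ + 3·M̄R̄/d₂ = 60.4714 + 3 × 2.4692 / 1.128 = 67.0385

67.04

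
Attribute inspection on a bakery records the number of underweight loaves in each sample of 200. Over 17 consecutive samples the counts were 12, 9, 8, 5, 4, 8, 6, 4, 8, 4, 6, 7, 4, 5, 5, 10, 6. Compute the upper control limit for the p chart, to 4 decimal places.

p̄ = Σdᵢ / (k·n) = 111 / (17 × 200) = 0.03265
UCL = p̄ + 3·√(p̄(1−p̄)/n) = 0.03265 + 3 × √(0.03265×0.96735/200) = 0.03265 + 3 × 0.01257 = 0.07035

0.0703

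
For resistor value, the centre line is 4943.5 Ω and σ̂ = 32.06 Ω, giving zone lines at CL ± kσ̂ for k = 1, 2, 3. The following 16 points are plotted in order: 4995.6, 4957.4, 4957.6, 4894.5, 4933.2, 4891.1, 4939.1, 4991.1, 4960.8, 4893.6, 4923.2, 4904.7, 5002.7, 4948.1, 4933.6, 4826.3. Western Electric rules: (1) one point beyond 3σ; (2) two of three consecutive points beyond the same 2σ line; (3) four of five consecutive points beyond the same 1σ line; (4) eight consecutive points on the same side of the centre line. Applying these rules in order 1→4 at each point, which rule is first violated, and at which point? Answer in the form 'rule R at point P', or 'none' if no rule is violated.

rule 1 at point 16

Zone of each point (C = within 1σ̂, B = 1σ̂–2σ̂, A = 2σ̂–3σ̂, * = beyond 3σ̂; sign = side of CL): 1:+B, 2:+C, 3:+C, 4:-B, 5:-C, 6:-B, 7:-C, 8:+B, 9:+C, 10:-B, 11:-C, 12:-B, 13:+B, 14:+C, 15:-C, 16:-*
Rule 1 (one point beyond the 3σ limits) is satisfied at point 16.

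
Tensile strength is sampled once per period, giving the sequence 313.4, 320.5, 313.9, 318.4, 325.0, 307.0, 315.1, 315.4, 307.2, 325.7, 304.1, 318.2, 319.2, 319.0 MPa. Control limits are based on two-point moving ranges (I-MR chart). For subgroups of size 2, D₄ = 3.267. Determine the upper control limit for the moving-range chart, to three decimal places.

28.850

Moving ranges: 7.1, 6.6, 4.5, 6.6, 18.0, 8.1, 0.3, 8.2, 18.5, 21.6, 14.1, 1.0, 0.2; M̄R̄ = 114.8000 / 13 = 8.8308
UCL_MR = D₄·M̄R̄ = 3.267 × 8.8308 = 28.8501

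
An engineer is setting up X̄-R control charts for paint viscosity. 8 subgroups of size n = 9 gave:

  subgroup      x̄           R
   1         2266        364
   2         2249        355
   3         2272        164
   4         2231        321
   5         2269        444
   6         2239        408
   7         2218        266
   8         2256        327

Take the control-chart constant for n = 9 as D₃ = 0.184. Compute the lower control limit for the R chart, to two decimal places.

R̄ = (364 + 355 + 164 + 321 + 444 + 408 + 266 + 327) / 8 = 2649.0000 / 8 = 331.1250
LCL_R = D₃·R̄ = 0.184 × 331.1250 = 60.9270

60.93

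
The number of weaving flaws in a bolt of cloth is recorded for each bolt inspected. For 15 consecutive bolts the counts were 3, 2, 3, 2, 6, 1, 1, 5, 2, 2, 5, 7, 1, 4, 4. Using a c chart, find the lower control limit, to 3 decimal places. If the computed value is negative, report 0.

0.000

c̄ = (3 + 2 + 3 + 2 + 6 + 1 + 1 + 5 + 2 + 2 + 5 + 7 + 1 + 4 + 4) / 15 = 48 / 15 = 3.2000
LCL = c̄ − 3√c̄ = 3.2000 − 3 × 1.7889 = -2.1666 → 0 (cannot be negative)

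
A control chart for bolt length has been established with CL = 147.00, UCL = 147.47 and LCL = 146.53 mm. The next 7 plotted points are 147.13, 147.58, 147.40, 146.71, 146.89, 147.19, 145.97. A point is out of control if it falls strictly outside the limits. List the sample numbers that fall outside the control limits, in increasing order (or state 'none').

2, 7

Compare each point to [146.53, 147.47]: sample 2 = 147.58 > UCL; sample 7 = 145.97 < LCL.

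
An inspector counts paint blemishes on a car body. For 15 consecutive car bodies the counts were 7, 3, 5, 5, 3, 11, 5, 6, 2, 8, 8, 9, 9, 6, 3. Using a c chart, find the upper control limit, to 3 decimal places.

13.348

c̄ = (7 + 3 + 5 + 5 + 3 + 11 + 5 + 6 + 2 + 8 + 8 + 9 + 9 + 6 + 3) / 15 = 90 / 15 = 6.0000
UCL = c̄ + 3√c̄ = 6.0000 + 3 × √6.0000 = 6.0000 + 3 × 2.4495 = 13.3485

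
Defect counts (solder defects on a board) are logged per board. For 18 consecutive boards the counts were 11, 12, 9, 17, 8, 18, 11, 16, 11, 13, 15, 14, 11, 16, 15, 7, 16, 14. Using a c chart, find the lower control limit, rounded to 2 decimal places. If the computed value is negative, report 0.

c̄ = (11 + 12 + 9 + 17 + 8 + 18 + 11 + 16 + 11 + 13 + 15 + 14 + 11 + 16 + 15 + 7 + 16 + 14) / 18 = 234 / 18 = 13.0000
LCL = c̄ − 3√c̄ = 13.0000 − 3 × 3.6056 = 2.1833

2.18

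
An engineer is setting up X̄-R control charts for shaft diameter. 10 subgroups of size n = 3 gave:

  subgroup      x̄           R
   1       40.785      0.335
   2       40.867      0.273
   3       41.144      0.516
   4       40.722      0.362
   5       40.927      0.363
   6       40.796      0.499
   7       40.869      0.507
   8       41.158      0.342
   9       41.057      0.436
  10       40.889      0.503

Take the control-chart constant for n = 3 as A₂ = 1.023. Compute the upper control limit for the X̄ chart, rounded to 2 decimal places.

41.34

X̄̄ = (40.785 + 40.867 + 41.144 + 40.722 + 40.927 + 40.796 + 40.869 + 41.158 + 41.057 + 40.889) / 10 = 409.2140 / 10 = 40.9214
R̄ = (0.335 + 0.273 + 0.516 + 0.362 + 0.363 + 0.499 + 0.507 + 0.342 + 0.436 + 0.503) / 10 = 4.1360 / 10 = 0.4136
UCL = X̄̄ + A₂·R̄ = 40.9214 + 1.023 × 0.4136 = 41.3445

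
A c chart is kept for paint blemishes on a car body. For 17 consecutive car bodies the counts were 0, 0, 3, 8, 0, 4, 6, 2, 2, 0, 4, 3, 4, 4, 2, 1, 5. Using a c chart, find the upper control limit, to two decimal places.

c̄ = (0 + 0 + 3 + 8 + 0 + 4 + 6 + 2 + 2 + 0 + 4 + 3 + 4 + 4 + 2 + 1 + 5) / 17 = 48 / 17 = 2.8235
UCL = c̄ + 3√c̄ = 2.8235 + 3 × √2.8235 = 2.8235 + 3 × 1.6803 = 7.8645

7.86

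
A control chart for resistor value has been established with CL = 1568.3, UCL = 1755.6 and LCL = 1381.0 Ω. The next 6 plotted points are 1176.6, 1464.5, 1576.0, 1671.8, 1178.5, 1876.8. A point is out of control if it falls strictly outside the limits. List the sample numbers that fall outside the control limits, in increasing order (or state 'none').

Compare each point to [1381.0, 1755.6]: sample 1 = 1176.6 < LCL; sample 5 = 1178.5 < LCL; sample 6 = 1876.8 > UCL.

1, 5, 6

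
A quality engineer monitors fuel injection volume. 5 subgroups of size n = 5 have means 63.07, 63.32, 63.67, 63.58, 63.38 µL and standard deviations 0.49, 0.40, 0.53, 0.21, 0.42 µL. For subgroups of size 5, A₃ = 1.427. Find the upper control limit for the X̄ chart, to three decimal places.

X̄̄ = (63.07 + 63.32 + 63.67 + 63.58 + 63.38) / 5 = 63.4040
s̄ = (0.49 + 0.40 + 0.53 + 0.21 + 0.42) / 5 = 0.4100
UCL = X̄̄ + A₃·s̄ = 63.4040 + 1.427 × 0.4100 = 63.9891

63.989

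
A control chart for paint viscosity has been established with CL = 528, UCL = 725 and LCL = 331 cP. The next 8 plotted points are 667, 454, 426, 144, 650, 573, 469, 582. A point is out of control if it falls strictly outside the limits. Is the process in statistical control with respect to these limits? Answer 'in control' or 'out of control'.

out of control

Compare each point to [331, 725]: sample 4 = 144 < LCL.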